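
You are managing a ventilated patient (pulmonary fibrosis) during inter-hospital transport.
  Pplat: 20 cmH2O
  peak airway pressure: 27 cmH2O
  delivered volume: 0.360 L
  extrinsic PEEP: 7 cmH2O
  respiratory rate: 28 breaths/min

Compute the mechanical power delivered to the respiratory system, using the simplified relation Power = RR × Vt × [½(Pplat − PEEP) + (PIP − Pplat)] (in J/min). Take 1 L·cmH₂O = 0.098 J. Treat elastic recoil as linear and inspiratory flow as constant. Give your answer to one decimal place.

13.3

Per-breath work = Vt × [½(Pplat−PEEP) + (PIP−Pplat)] = 0.360 × [0.5×13.0 + 7.0] = 0.360 × 13.5 = 4.86 L·cmH2O.
Power = 28 × 4.86 = 136.08 L·cmH2O/min.
× 0.098 J/(L·cmH2O) → 13.336 J/min.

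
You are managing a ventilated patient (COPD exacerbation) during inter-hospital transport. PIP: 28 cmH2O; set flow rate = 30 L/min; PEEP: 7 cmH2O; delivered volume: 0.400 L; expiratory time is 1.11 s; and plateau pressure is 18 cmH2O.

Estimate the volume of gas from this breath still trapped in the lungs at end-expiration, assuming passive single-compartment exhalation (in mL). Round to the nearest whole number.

Flow: 30 L/min ÷ 60 = 0.5 L/s.
R = (PIP − Pplat)/V̇ = (28 − 18) / 0.5 = 10.0/0.5 = 20.0 cmH2O·s/L.
C = Vt/(Pplat − PEEP) = 400.0 / (18 − 7) = 400.0/11.0 = 36.364 mL/cmH2O.
τ = R × C = 20.0 × 0.03636 L/cmH2O = 0.7272 s.
Fraction remaining = e^(−Te/τ) = e^(−1.11/0.7272) = 0.2173.
Trapped volume = 400.0 × 0.2173 = 86.92 mL.

87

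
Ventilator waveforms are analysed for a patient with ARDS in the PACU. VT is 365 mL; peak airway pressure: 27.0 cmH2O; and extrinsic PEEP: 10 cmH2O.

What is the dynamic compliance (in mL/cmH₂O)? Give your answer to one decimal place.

21.5

Dynamic compliance = Vt / (PIP − PEEP) = 365 / (27.0 − 10) = 365 / 17.0 = 21.471 mL/cmH2O.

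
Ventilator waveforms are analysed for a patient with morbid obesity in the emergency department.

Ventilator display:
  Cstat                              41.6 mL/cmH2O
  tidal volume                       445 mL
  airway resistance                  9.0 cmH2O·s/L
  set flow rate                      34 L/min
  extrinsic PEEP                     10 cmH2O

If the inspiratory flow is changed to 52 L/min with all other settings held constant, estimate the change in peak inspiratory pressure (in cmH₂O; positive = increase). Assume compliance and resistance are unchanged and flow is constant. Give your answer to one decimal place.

Flow: 34 L/min ÷ 60 = 0.5667 L/s.
New flow: 52 L/min ÷ 60 = 0.8667 L/s.
PIP = Vt/C + R·V̇ + PEEP (constant-flow equation of motion).
Only the resistive term changes: ΔPIP = R × ΔV̇ = 9.0 × (0.8667 − 0.5667) = 9.0 × 0.3 = 2.7 cmH2O.

2.7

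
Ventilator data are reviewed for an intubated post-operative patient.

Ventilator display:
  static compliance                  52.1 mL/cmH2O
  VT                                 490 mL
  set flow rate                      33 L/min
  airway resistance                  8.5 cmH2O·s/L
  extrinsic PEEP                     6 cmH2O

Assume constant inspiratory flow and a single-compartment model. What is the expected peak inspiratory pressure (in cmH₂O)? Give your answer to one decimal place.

Flow: 33 L/min ÷ 60 = 0.55 L/s.
Equation of motion (constant flow): PIP = Vt/C + R·V̇ + PEEP.
PIP = 490/52.1 + 8.5×0.55 + 6 = 9.405 + 4.675 + 6 = 20.08 cmH2O.

20.1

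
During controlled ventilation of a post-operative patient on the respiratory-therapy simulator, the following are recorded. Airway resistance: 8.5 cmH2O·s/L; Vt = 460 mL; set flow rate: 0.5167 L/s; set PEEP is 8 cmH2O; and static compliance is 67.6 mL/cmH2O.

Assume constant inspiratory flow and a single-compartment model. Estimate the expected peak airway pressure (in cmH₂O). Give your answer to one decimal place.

Equation of motion (constant flow): PIP = Vt/C + R·V̇ + PEEP.
PIP = 460/67.6 + 8.5×0.5167 + 8 = 6.805 + 4.392 + 8 = 19.197 cmH2O.

19.2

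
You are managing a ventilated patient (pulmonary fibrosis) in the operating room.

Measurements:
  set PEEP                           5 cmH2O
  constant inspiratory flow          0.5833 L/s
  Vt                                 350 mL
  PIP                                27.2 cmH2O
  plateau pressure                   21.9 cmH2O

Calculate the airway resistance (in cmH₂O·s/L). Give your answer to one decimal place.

Raw = (PIP − Pplat) / flow = (27.2 − 21.9) / 0.5833 = 5.3 / 0.5833 = 9.086 cmH2O·s/L.

9.1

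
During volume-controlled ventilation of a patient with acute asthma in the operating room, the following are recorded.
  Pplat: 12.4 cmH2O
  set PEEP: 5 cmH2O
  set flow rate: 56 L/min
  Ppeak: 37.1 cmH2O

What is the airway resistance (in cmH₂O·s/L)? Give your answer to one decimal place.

26.5

Flow: 56 L/min ÷ 60 = 0.9333 L/s.
Raw = (PIP − Pplat) / flow = (37.1 − 12.4) / 0.9333 = 24.7 / 0.9333 = 26.465 cmH2O·s/L.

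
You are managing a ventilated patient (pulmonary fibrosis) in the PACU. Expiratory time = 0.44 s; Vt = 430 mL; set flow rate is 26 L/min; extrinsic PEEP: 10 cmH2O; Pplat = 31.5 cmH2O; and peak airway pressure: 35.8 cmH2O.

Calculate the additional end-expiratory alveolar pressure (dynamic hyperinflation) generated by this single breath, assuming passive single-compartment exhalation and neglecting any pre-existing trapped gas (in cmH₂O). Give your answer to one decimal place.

Flow: 26 L/min ÷ 60 = 0.4333 L/s.
R = (PIP − Pplat)/V̇ = (35.8 − 31.5) / 0.4333 = 4.3/0.4333 = 9.924 cmH2O·s/L.
C = Vt/(Pplat − PEEP) = 430.0 / (31.5 − 10) = 430.0/21.5 = 20.0 mL/cmH2O.
τ = R × C = 9.924 × 0.02 L/cmH2O = 0.1985 s.
Fraction remaining = e^(−Te/τ) = e^(−0.44/0.1985) = 0.109; trapped volume = 430.0 × 0.109 = 46.87 mL.
Additional alveolar pressure from trapping ≈ V_trapped / C = 46.87 / 20.0 = 2.344 cmH2O.

2.3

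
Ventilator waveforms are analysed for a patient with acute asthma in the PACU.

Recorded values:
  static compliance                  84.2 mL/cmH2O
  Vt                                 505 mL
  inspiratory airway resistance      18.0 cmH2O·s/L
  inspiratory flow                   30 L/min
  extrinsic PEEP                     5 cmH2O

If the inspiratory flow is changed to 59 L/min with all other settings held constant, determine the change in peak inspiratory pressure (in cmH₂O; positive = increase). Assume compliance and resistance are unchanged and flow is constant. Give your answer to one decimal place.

Flow: 30 L/min ÷ 60 = 0.5 L/s.
New flow: 59 L/min ÷ 60 = 0.9833 L/s.
PIP = Vt/C + R·V̇ + PEEP (constant-flow equation of motion).
Only the resistive term changes: ΔPIP = R × ΔV̇ = 18.0 × (0.9833 − 0.5) = 18.0 × 0.4833 = 8.699 cmH2O.

8.7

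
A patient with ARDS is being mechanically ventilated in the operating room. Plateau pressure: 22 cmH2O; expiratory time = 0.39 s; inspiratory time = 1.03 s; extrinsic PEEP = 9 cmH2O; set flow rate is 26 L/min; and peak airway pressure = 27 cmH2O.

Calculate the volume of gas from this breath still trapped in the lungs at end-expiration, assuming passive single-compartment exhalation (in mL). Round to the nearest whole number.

167

Flow: 26 L/min ÷ 60 = 0.4333 L/s.
Vt = flow × Ti = 0.4333 L/s × 1.03 s × 1000 mL/L = 446.3 mL.
R = (PIP − Pplat)/V̇ = (27 − 22) / 0.4333 = 5.0/0.4333 = 11.539 cmH2O·s/L.
C = Vt/(Pplat − PEEP) = 446.3 / (22 − 9) = 446.3/13.0 = 34.331 mL/cmH2O.
τ = R × C = 11.539 × 0.03433 L/cmH2O = 0.3961 s.
Fraction remaining = e^(−Te/τ) = e^(−0.39/0.3961) = 0.3736.
Trapped volume = 446.3 × 0.3736 = 166.74 mL.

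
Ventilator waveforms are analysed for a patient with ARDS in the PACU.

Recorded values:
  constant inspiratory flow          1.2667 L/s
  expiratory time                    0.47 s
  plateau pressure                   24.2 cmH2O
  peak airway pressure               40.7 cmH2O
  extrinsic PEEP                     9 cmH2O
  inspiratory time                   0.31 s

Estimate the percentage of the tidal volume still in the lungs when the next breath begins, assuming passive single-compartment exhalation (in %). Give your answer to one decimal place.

24.7

Vt = flow × Ti = 1.2667 L/s × 0.31 s × 1000 mL/L = 392.68 mL.
R = (PIP − Pplat)/V̇ = (40.7 − 24.2) / 1.2667 = 16.5/1.2667 = 13.026 cmH2O·s/L.
C = Vt/(Pplat − PEEP) = 392.68 / (24.2 − 9) = 392.68/15.2 = 25.834 mL/cmH2O.
τ = R × C = 13.026 × 0.02583 L/cmH2O = 0.3365 s.
Fraction remaining at end-expiration = e^(−Te/τ) = e^(−0.47/0.3365) = 0.2474 → 24.74%.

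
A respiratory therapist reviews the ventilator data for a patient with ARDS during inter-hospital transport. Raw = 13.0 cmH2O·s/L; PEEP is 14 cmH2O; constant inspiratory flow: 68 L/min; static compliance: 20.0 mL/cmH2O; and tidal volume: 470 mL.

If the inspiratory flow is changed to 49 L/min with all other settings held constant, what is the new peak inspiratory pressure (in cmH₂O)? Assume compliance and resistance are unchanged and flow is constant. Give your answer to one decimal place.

Flow: 68 L/min ÷ 60 = 1.1333 L/s.
New flow: 49 L/min ÷ 60 = 0.8167 L/s.
PIP = Vt/C + R·V̇ + PEEP (constant-flow equation of motion).
Only the resistive term changes: ΔPIP = R × ΔV̇ = 13.0 × (0.8167 − 1.1333) = 13.0 × -0.3166 = -4.116 cmH2O.
Original PIP = 470/20.0 + 13.0×1.1333 + 14 = 52.233 cmH2O; new PIP = 52.233 + (-4.116) = 48.117 cmH2O.

48.1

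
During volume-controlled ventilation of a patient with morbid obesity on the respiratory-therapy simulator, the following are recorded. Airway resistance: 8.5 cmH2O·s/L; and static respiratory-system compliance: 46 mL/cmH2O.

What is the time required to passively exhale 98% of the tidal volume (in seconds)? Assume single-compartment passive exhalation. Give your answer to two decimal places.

1.53

τ = R × C = 8.5 × 46 mL/cmH2O = 8.5 × 0.046 L/cmH2O = 0.391 s.
Exhaled fraction f = 1 − e^(−t/τ) → t = −τ·ln(1 − f) = −0.391·ln(0.02) = 1.53 s.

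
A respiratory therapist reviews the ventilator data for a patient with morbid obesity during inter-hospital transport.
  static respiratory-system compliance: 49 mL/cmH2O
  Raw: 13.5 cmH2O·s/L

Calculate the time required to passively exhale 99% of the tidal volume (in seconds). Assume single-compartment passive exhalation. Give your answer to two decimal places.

3.05

τ = R × C = 13.5 × 49 mL/cmH2O = 13.5 × 0.049 L/cmH2O = 0.6615 s.
Exhaled fraction f = 1 − e^(−t/τ) → t = −τ·ln(1 − f) = −0.6615·ln(0.01) = 3.046 s.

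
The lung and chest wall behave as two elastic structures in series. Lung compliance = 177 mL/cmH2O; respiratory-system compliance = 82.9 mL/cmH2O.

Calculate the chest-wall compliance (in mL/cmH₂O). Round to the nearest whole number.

1/Ccw = 1/Crs − 1/CL.
1/Ccw = 1/82.9 − 1/177 = 0.006413.
Ccw = 155.93 mL/cmH2O.

156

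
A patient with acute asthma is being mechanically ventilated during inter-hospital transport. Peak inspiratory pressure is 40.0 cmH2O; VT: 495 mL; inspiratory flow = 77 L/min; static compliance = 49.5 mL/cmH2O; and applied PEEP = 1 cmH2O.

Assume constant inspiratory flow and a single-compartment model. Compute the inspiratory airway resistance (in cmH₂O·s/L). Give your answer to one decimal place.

22.6

Flow: 77 L/min ÷ 60 = 1.2833 L/s.
Equation of motion (constant flow): PIP = Vt/C + R·V̇ + PEEP.
R·V̇ = PIP − Vt/C − PEEP = 40.0 − 495/49.5 − 1 = 40.0 − 10.0 − 1 = 29.0 cmH2O.
R = 29.0 / 1.2833 = 22.598 cmH2O·s/L.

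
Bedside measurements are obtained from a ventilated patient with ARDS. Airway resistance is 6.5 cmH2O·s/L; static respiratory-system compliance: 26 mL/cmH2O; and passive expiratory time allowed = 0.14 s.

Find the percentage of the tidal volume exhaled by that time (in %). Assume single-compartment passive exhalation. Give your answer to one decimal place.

56.3

τ = R × C = 6.5 × 26 mL/cmH2O = 6.5 × 0.026 L/cmH2O = 0.169 s.
Passive exhalation: V(t)/V₀ = e^(−t/τ) = e^(−0.14/0.169) = 0.4367.
Fraction exhaled = 1 − 0.4367 = 0.5633 → 56.33%.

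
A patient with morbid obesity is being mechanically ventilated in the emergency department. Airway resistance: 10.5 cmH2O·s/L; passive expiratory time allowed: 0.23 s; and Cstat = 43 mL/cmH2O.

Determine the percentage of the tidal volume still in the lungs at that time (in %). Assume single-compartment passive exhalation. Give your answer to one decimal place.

60.1

τ = R × C = 10.5 × 43 mL/cmH2O = 10.5 × 0.043 L/cmH2O = 0.4515 s.
Passive exhalation: V(t)/V₀ = e^(−t/τ) = e^(−0.23/0.4515) = 0.6008.
Fraction remaining = 0.6008 → 60.08%.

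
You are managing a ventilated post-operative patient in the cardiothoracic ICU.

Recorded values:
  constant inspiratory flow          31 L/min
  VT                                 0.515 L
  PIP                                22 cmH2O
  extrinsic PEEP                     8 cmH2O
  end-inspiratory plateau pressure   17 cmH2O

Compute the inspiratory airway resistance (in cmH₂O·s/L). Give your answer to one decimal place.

Flow: 31 L/min ÷ 60 = 0.5167 L/s.
Raw = (PIP − Pplat) / flow = (22 − 17) / 0.5167 = 5.0 / 0.5167 = 9.677 cmH2O·s/L.

9.7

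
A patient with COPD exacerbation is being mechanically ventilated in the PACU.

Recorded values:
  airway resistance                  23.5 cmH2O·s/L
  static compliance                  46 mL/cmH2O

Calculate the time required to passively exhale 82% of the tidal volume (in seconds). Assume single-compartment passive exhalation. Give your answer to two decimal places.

1.85

τ = R × C = 23.5 × 46 mL/cmH2O = 23.5 × 0.046 L/cmH2O = 1.081 s.
Exhaled fraction f = 1 − e^(−t/τ) → t = −τ·ln(1 − f) = −1.081·ln(0.18) = 1.854 s.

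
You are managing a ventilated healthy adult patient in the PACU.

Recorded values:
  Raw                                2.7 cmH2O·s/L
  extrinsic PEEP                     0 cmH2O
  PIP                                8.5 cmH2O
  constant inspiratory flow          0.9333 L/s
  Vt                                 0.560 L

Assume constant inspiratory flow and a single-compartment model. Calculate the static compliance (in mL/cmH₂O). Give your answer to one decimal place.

93.6

Equation of motion (constant flow): PIP = Vt/C + R·V̇ + PEEP.
Vt/C = PIP − R·V̇ − PEEP = 8.5 − 2.7×0.9333 − 0 = 8.5 − 2.52 − 0 = 5.98 cmH2O.
C = Vt / 5.98 = 560 / 5.98 = 93.645 mL/cmH2O.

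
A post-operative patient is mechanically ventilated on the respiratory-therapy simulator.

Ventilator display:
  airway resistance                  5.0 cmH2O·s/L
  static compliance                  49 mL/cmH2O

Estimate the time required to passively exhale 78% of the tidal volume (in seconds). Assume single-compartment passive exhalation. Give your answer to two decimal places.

τ = R × C = 5.0 × 49 mL/cmH2O = 5.0 × 0.049 L/cmH2O = 0.245 s.
Exhaled fraction f = 1 − e^(−t/τ) → t = −τ·ln(1 − f) = −0.245·ln(0.22) = 0.371 s.

0.37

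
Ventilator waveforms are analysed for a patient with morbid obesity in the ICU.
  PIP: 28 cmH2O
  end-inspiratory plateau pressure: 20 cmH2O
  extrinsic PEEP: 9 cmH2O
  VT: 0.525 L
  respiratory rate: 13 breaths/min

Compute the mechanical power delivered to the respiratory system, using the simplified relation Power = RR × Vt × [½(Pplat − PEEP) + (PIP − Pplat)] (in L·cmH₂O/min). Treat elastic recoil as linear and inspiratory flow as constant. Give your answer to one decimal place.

92.1

Per-breath work = Vt × [½(Pplat−PEEP) + (PIP−Pplat)] = 0.525 × [0.5×11.0 + 8.0] = 0.525 × 13.5 = 7.088 L·cmH2O.
Power = 13 × 7.088 = 92.144 L·cmH2O/min.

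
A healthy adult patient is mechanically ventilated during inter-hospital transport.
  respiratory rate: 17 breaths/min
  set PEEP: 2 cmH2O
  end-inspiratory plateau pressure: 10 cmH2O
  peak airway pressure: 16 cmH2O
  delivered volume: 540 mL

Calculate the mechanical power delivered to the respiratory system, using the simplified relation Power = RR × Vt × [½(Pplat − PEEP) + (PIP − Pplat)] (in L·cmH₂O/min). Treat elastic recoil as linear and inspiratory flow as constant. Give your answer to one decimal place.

Per-breath work = Vt × [½(Pplat−PEEP) + (PIP−Pplat)] = 0.540 × [0.5×8.0 + 6.0] = 0.540 × 10.0 = 5.4 L·cmH2O.
Power = 17 × 5.4 = 91.8 L·cmH2O/min.

91.8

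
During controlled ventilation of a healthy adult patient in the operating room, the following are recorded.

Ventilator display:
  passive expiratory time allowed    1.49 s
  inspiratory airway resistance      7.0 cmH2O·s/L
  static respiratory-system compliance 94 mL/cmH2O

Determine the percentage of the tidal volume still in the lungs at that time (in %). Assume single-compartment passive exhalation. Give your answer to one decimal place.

τ = R × C = 7.0 × 94 mL/cmH2O = 7.0 × 0.094 L/cmH2O = 0.658 s.
Passive exhalation: V(t)/V₀ = e^(−t/τ) = e^(−1.49/0.658) = 0.1039.
Fraction remaining = 0.1039 → 10.39%.

10.4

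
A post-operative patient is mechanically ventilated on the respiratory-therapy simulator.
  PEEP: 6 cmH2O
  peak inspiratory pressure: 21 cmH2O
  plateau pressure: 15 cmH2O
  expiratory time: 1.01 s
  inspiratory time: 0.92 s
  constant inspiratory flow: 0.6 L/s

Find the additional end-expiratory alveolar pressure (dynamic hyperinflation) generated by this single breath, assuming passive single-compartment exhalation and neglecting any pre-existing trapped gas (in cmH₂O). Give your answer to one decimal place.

1.7

Vt = flow × Ti = 0.6 L/s × 0.92 s × 1000 mL/L = 552.0 mL.
R = (PIP − Pplat)/V̇ = (21 − 15) / 0.6 = 6.0/0.6 = 10.0 cmH2O·s/L.
C = Vt/(Pplat − PEEP) = 552.0 / (15 − 6) = 552.0/9.0 = 61.333 mL/cmH2O.
τ = R × C = 10.0 × 0.06133 L/cmH2O = 0.6133 s.
Fraction remaining = e^(−Te/τ) = e^(−1.01/0.6133) = 0.1927; trapped volume = 552.0 × 0.1927 = 106.37 mL.
Additional alveolar pressure from trapping ≈ V_trapped / C = 106.37 / 61.333 = 1.734 cmH2O.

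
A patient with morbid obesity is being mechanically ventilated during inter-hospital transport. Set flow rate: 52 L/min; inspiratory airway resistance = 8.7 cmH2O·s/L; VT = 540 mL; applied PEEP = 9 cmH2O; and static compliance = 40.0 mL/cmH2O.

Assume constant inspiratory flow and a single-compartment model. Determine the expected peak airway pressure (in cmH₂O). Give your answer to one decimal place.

Flow: 52 L/min ÷ 60 = 0.8667 L/s.
Equation of motion (constant flow): PIP = Vt/C + R·V̇ + PEEP.
PIP = 540/40.0 + 8.7×0.8667 + 9 = 13.5 + 7.54 + 9 = 30.04 cmH2O.

30.0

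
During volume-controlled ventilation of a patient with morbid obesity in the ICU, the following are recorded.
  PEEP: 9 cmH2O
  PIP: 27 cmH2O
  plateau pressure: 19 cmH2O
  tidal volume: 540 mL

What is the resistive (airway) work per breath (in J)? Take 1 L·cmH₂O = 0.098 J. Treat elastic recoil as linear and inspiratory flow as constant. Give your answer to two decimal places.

With constant inspiratory flow the resistive pressure is constant at PIP − Pplat = 27 − 19 = 8.0 cmH2O, so resistive work = 8.0 × 0.540 = 4.32 L·cmH2O.
× 0.098 J/(L·cmH2O) → 0.4234 J.

0.42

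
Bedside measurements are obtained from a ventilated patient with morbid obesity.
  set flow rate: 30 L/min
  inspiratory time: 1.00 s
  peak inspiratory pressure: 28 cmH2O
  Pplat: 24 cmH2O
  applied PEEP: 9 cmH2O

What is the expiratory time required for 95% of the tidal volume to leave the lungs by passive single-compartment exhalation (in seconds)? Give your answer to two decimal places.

Flow: 30 L/min ÷ 60 = 0.5 L/s.
Vt = flow × Ti = 0.5 L/s × 1.00 s × 1000 mL/L = 500.0 mL.
R = (PIP − Pplat)/V̇ = (28 − 24) / 0.5 = 4.0/0.5 = 8.0 cmH2O·s/L.
C = Vt/(Pplat − PEEP) = 500.0 / (24 − 9) = 500.0/15.0 = 33.333 mL/cmH2O.
τ = R × C = 8.0 × 0.03333 L/cmH2O = 0.2666 s.
t = −τ·ln(1 − 0.95) = −0.2666·ln(0.05) = 0.7987 s.

0.80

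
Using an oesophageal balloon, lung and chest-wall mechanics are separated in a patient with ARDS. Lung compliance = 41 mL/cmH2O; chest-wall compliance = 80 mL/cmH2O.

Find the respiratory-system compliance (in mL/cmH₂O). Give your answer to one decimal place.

27.1

Lung and chest wall are elastances in series: 1/Crs = 1/CL + 1/Ccw.
1/Crs = 1/41 + 1/80 = 0.03689.
Crs = 27.108 mL/cmH2O.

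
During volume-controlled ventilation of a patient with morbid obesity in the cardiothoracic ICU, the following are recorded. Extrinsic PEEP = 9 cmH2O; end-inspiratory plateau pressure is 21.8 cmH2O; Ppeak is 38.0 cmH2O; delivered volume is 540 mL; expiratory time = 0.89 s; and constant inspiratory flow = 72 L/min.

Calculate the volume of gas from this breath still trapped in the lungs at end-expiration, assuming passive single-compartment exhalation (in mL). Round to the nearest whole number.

Flow: 72 L/min ÷ 60 = 1.2 L/s.
R = (PIP − Pplat)/V̇ = (38.0 − 21.8) / 1.2 = 16.2/1.2 = 13.5 cmH2O·s/L.
C = Vt/(Pplat − PEEP) = 540.0 / (21.8 − 9) = 540.0/12.8 = 42.188 mL/cmH2O.
τ = R × C = 13.5 × 0.04219 L/cmH2O = 0.5696 s.
Fraction remaining = e^(−Te/τ) = e^(−0.89/0.5696) = 0.2096.
Trapped volume = 540.0 × 0.2096 = 113.18 mL.

113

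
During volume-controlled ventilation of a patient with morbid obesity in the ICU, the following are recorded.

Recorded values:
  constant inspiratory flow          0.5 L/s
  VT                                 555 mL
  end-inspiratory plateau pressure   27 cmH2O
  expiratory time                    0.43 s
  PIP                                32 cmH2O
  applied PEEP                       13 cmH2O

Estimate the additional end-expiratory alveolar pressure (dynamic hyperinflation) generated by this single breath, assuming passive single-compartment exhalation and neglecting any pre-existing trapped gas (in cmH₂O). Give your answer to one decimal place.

R = (PIP − Pplat)/V̇ = (32 − 27) / 0.5 = 5.0/0.5 = 10.0 cmH2O·s/L.
C = Vt/(Pplat − PEEP) = 555.0 / (27 − 13) = 555.0/14.0 = 39.643 mL/cmH2O.
τ = R × C = 10.0 × 0.03964 L/cmH2O = 0.3964 s.
Fraction remaining = e^(−Te/τ) = e^(−0.43/0.3964) = 0.338; trapped volume = 555.0 × 0.338 = 187.59 mL.
Additional alveolar pressure from trapping ≈ V_trapped / C = 187.59 / 39.643 = 4.732 cmH2O.

4.7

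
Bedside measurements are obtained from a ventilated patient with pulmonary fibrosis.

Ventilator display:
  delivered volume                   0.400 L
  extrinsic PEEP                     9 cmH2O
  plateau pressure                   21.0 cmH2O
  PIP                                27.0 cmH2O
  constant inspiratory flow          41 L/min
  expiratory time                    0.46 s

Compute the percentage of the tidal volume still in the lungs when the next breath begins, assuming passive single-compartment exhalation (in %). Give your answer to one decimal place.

20.8

Flow: 41 L/min ÷ 60 = 0.6833 L/s.
R = (PIP − Pplat)/V̇ = (27.0 − 21.0) / 0.6833 = 6.0/0.6833 = 8.781 cmH2O·s/L.
C = Vt/(Pplat − PEEP) = 400.0 / (21.0 − 9) = 400.0/12.0 = 33.333 mL/cmH2O.
τ = R × C = 8.781 × 0.03333 L/cmH2O = 0.2927 s.
Fraction remaining at end-expiration = e^(−Te/τ) = e^(−0.46/0.2927) = 0.2077 → 20.77%.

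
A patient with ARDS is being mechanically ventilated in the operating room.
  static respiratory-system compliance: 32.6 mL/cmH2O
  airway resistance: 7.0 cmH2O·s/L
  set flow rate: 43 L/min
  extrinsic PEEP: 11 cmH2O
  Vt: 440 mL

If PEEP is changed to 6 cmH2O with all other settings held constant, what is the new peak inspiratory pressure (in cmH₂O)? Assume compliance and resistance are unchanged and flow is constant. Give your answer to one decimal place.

Flow: 43 L/min ÷ 60 = 0.7167 L/s.
PIP = Vt/C + R·V̇ + PEEP (constant-flow equation of motion).
Only the baseline term changes: ΔPIP = ΔPEEP = 6 − 11 = -5.0 cmH2O.
Original PIP = 440/32.6 + 7.0×0.7167 + 11 = 29.514 cmH2O; new PIP = 29.514 + (-5.0) = 24.514 cmH2O.

24.5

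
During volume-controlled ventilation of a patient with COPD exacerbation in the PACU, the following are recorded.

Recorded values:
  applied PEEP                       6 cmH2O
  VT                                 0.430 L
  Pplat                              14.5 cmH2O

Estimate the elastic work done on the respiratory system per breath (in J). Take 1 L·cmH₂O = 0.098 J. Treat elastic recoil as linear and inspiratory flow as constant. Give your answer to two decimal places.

0.18

Elastic work ≈ ½ × (Pplat − PEEP) × Vt = 0.5 × (14.5 − 6) × 0.430 L = 0.5 × 8.5 × 0.430 = 1.828 L·cmH2O.
× 0.098 J/(L·cmH2O) → 0.1791 J.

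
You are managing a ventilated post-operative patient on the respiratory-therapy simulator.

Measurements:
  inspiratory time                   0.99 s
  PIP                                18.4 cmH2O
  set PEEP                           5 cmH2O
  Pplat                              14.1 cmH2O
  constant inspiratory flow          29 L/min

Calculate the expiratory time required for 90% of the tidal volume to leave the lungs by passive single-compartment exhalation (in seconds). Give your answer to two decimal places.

Flow: 29 L/min ÷ 60 = 0.4833 L/s.
Vt = flow × Ti = 0.4833 L/s × 0.99 s × 1000 mL/L = 478.47 mL.
R = (PIP − Pplat)/V̇ = (18.4 − 14.1) / 0.4833 = 4.3/0.4833 = 8.897 cmH2O·s/L.
C = Vt/(Pplat − PEEP) = 478.47 / (14.1 − 5) = 478.47/9.1 = 52.579 mL/cmH2O.
τ = R × C = 8.897 × 0.05258 L/cmH2O = 0.4678 s.
t = −τ·ln(1 − 0.90) = −0.4678·ln(0.1) = 1.077 s.

1.08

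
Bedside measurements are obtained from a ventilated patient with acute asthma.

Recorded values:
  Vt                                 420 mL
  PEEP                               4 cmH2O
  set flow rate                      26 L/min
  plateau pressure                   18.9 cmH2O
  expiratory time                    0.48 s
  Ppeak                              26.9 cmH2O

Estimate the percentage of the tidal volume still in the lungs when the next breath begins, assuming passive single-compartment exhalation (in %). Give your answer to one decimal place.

39.8

Flow: 26 L/min ÷ 60 = 0.4333 L/s.
R = (PIP − Pplat)/V̇ = (26.9 − 18.9) / 0.4333 = 8.0/0.4333 = 18.463 cmH2O·s/L.
C = Vt/(Pplat − PEEP) = 420.0 / (18.9 − 4) = 420.0/14.9 = 28.188 mL/cmH2O.
τ = R × C = 18.463 × 0.02819 L/cmH2O = 0.5205 s.
Fraction remaining at end-expiration = e^(−Te/τ) = e^(−0.48/0.5205) = 0.3976 → 39.76%.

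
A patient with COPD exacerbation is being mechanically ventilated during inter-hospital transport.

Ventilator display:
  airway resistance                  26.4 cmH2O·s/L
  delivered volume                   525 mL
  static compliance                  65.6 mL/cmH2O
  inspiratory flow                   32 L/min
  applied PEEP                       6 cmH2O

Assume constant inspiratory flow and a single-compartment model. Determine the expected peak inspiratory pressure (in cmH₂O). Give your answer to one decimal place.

Flow: 32 L/min ÷ 60 = 0.5333 L/s.
Equation of motion (constant flow): PIP = Vt/C + R·V̇ + PEEP.
PIP = 525/65.6 + 26.4×0.5333 + 6 = 8.003 + 14.079 + 6 = 28.082 cmH2O.

28.1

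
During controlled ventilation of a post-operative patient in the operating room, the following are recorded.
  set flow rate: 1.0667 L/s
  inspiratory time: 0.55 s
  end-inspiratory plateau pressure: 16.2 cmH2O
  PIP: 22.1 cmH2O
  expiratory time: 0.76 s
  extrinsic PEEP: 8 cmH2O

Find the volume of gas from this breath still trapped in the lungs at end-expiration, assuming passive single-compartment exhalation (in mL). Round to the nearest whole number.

86

Vt = flow × Ti = 1.0667 L/s × 0.55 s × 1000 mL/L = 586.69 mL.
R = (PIP − Pplat)/V̇ = (22.1 − 16.2) / 1.0667 = 5.9/1.0667 = 5.531 cmH2O·s/L.
C = Vt/(Pplat − PEEP) = 586.69 / (16.2 − 8) = 586.69/8.2 = 71.548 mL/cmH2O.
τ = R × C = 5.531 × 0.07155 L/cmH2O = 0.3957 s.
Fraction remaining = e^(−Te/τ) = e^(−0.76/0.3957) = 0.1465.
Trapped volume = 586.69 × 0.1465 = 85.95 mL.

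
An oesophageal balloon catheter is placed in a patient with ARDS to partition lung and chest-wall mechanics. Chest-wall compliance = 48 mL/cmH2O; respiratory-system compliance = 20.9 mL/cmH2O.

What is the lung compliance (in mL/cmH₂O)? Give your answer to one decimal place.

1/CL = 1/Crs − 1/Ccw.
1/CL = 1/20.9 − 1/48 = 0.02701.
CL = 37.023 mL/cmH2O.

37.0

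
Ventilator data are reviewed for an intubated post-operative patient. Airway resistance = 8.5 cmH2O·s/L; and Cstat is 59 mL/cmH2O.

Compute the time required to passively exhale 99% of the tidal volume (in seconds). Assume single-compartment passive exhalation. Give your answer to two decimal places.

2.31

τ = R × C = 8.5 × 59 mL/cmH2O = 8.5 × 0.059 L/cmH2O = 0.5015 s.
Exhaled fraction f = 1 − e^(−t/τ) → t = −τ·ln(1 − f) = −0.5015·ln(0.01) = 2.309 s.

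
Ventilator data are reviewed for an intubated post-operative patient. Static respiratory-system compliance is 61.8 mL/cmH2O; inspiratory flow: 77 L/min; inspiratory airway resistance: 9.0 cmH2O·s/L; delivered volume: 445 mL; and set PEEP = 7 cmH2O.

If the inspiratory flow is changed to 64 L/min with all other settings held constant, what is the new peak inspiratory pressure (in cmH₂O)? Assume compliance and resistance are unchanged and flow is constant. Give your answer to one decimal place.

Flow: 77 L/min ÷ 60 = 1.2833 L/s.
New flow: 64 L/min ÷ 60 = 1.0667 L/s.
PIP = Vt/C + R·V̇ + PEEP (constant-flow equation of motion).
Only the resistive term changes: ΔPIP = R × ΔV̇ = 9.0 × (1.0667 − 1.2833) = 9.0 × -0.2166 = -1.949 cmH2O.
Original PIP = 445/61.8 + 9.0×1.2833 + 7 = 25.75 cmH2O; new PIP = 25.75 + (-1.949) = 23.801 cmH2O.

23.8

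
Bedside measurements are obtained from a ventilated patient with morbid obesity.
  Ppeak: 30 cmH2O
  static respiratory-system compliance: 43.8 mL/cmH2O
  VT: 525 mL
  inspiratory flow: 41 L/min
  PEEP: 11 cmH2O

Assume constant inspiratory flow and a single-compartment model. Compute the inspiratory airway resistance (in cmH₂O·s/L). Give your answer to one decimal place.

Flow: 41 L/min ÷ 60 = 0.6833 L/s.
Equation of motion (constant flow): PIP = Vt/C + R·V̇ + PEEP.
R·V̇ = PIP − Vt/C − PEEP = 30 − 525/43.8 − 11 = 30 − 11.986 − 11 = 7.014 cmH2O.
R = 7.014 / 0.6833 = 10.265 cmH2O·s/L.

10.3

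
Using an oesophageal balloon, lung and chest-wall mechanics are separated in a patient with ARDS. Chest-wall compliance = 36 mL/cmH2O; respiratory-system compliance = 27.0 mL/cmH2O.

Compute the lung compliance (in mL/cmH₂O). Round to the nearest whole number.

1/CL = 1/Crs − 1/Ccw.
1/CL = 1/27.0 − 1/36 = 0.009259.
CL = 108.0 mL/cmH2O.

108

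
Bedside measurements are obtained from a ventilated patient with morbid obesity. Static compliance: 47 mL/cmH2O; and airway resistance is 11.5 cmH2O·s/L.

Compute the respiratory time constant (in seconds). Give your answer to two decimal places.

0.54

τ = R × C = 11.5 × 47 mL/cmH2O = 11.5 × 0.047 L/cmH2O = 0.5405 s.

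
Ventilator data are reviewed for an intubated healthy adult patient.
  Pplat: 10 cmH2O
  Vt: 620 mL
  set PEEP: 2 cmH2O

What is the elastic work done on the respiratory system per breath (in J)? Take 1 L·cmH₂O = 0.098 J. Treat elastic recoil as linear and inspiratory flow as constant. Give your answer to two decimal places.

Elastic work ≈ ½ × (Pplat − PEEP) × Vt = 0.5 × (10 − 2) × 0.620 L = 0.5 × 8.0 × 0.620 = 2.48 L·cmH2O.
× 0.098 J/(L·cmH2O) → 0.243 J.

0.24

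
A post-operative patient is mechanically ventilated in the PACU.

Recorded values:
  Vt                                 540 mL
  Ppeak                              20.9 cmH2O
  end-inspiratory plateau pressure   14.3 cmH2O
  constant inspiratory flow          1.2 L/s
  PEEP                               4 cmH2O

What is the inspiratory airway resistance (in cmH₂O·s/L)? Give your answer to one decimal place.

Raw = (PIP − Pplat) / flow = (20.9 − 14.3) / 1.2 = 6.6 / 1.2 = 5.5 cmH2O·s/L.

5.5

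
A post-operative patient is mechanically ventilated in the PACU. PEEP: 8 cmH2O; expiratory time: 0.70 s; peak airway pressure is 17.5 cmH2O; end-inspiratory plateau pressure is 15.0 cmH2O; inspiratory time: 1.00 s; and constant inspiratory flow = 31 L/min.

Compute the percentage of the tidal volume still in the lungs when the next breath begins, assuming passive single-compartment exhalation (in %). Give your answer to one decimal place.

14.1

Flow: 31 L/min ÷ 60 = 0.5167 L/s.
Vt = flow × Ti = 0.5167 L/s × 1.00 s × 1000 mL/L = 516.7 mL.
R = (PIP − Pplat)/V̇ = (17.5 − 15.0) / 0.5167 = 2.5/0.5167 = 4.838 cmH2O·s/L.
C = Vt/(Pplat − PEEP) = 516.7 / (15.0 − 8) = 516.7/7.0 = 73.814 mL/cmH2O.
τ = R × C = 4.838 × 0.07381 L/cmH2O = 0.3571 s.
Fraction remaining at end-expiration = e^(−Te/τ) = e^(−0.70/0.3571) = 0.1408 → 14.08%.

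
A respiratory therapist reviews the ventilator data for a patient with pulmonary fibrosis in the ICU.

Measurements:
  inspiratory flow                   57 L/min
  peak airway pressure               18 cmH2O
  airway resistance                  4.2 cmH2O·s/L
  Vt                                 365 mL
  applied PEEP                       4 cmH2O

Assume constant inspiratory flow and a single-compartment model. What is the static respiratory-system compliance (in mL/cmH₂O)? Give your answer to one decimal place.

36.5

Flow: 57 L/min ÷ 60 = 0.95 L/s.
Equation of motion (constant flow): PIP = Vt/C + R·V̇ + PEEP.
Vt/C = PIP − R·V̇ − PEEP = 18 − 4.2×0.95 − 4 = 18 − 3.99 − 4 = 10.01 cmH2O.
C = Vt / 10.01 = 365 / 10.01 = 36.464 mL/cmH2O.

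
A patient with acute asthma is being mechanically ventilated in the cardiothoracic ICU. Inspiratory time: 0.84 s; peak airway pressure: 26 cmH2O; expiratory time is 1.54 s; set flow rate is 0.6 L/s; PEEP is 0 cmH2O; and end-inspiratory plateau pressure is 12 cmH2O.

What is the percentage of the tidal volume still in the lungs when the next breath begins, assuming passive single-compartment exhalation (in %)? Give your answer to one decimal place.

Vt = flow × Ti = 0.6 L/s × 0.84 s × 1000 mL/L = 504.0 mL.
R = (PIP − Pplat)/V̇ = (26 − 12) / 0.6 = 14.0/0.6 = 23.333 cmH2O·s/L.
C = Vt/(Pplat − PEEP) = 504.0 / (12 − 0) = 504.0/12.0 = 42.0 mL/cmH2O.
τ = R × C = 23.333 × 0.042 L/cmH2O = 0.98 s.
Fraction remaining at end-expiration = e^(−Te/τ) = e^(−1.54/0.98) = 0.2077 → 20.77%.

20.8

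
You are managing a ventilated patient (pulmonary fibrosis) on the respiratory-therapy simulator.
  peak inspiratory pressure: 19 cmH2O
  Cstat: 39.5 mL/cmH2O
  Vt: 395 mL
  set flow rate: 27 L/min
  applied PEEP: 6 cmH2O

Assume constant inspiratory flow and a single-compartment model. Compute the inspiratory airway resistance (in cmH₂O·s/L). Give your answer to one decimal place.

Flow: 27 L/min ÷ 60 = 0.45 L/s.
Equation of motion (constant flow): PIP = Vt/C + R·V̇ + PEEP.
R·V̇ = PIP − Vt/C − PEEP = 19 − 395/39.5 − 6 = 19 − 10.0 − 6 = 3.0 cmH2O.
R = 3.0 / 0.45 = 6.667 cmH2O·s/L.

6.7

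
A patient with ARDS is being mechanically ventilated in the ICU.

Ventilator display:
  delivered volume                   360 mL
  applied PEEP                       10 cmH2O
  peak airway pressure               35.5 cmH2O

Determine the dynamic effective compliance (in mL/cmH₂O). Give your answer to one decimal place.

Dynamic compliance = Vt / (PIP − PEEP) = 360 / (35.5 − 10) = 360 / 25.5 = 14.118 mL/cmH2O.

14.1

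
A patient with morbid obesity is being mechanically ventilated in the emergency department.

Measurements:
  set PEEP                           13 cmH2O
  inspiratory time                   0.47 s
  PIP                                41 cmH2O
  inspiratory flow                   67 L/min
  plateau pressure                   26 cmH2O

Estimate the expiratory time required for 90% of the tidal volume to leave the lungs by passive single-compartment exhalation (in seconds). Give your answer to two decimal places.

1.25

Flow: 67 L/min ÷ 60 = 1.1167 L/s.
Vt = flow × Ti = 1.1167 L/s × 0.47 s × 1000 mL/L = 524.85 mL.
R = (PIP − Pplat)/V̇ = (41 − 26) / 1.1167 = 15.0/1.1167 = 13.432 cmH2O·s/L.
C = Vt/(Pplat − PEEP) = 524.85 / (26 − 13) = 524.85/13.0 = 40.373 mL/cmH2O.
τ = R × C = 13.432 × 0.04037 L/cmH2O = 0.5422 s.
t = −τ·ln(1 − 0.90) = −0.5422·ln(0.1) = 1.248 s.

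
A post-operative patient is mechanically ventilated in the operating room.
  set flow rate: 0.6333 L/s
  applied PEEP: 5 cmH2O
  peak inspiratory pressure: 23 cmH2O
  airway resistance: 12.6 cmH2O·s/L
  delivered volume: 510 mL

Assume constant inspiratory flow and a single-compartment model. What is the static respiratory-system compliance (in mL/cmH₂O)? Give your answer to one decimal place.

50.9

Equation of motion (constant flow): PIP = Vt/C + R·V̇ + PEEP.
Vt/C = PIP − R·V̇ − PEEP = 23 − 12.6×0.6333 − 5 = 23 − 7.98 − 5 = 10.02 cmH2O.
C = Vt / 10.02 = 510 / 10.02 = 50.898 mL/cmH2O.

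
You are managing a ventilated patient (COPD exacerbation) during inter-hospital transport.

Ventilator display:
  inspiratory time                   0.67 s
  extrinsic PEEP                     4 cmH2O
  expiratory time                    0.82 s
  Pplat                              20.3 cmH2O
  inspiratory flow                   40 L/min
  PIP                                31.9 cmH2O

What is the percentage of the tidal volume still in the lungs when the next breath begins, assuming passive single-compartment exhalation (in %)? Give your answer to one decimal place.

Flow: 40 L/min ÷ 60 = 0.6667 L/s.
Vt = flow × Ti = 0.6667 L/s × 0.67 s × 1000 mL/L = 446.69 mL.
R = (PIP − Pplat)/V̇ = (31.9 − 20.3) / 0.6667 = 11.6/0.6667 = 17.399 cmH2O·s/L.
C = Vt/(Pplat − PEEP) = 446.69 / (20.3 − 4) = 446.69/16.3 = 27.404 mL/cmH2O.
τ = R × C = 17.399 × 0.0274 L/cmH2O = 0.4767 s.
Fraction remaining at end-expiration = e^(−Te/τ) = e^(−0.82/0.4767) = 0.179 → 17.9%.

17.9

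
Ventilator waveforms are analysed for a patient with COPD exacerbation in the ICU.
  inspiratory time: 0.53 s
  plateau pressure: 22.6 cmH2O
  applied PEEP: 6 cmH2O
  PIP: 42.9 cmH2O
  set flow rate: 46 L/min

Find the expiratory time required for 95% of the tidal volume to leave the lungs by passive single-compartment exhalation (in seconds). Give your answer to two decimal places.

Flow: 46 L/min ÷ 60 = 0.7667 L/s.
Vt = flow × Ti = 0.7667 L/s × 0.53 s × 1000 mL/L = 406.35 mL.
R = (PIP − Pplat)/V̇ = (42.9 − 22.6) / 0.7667 = 20.3/0.7667 = 26.477 cmH2O·s/L.
C = Vt/(Pplat − PEEP) = 406.35 / (22.6 − 6) = 406.35/16.6 = 24.479 mL/cmH2O.
τ = R × C = 26.477 × 0.02448 L/cmH2O = 0.6482 s.
t = −τ·ln(1 − 0.95) = −0.6482·ln(0.05) = 1.942 s.

1.94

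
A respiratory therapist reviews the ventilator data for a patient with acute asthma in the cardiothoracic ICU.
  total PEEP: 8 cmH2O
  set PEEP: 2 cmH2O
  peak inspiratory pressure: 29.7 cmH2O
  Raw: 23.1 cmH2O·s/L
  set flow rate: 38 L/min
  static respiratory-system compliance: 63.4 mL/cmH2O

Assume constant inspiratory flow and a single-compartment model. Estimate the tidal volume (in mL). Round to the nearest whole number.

448

Flow: 38 L/min ÷ 60 = 0.6333 L/s.
Total PEEP = 8 cmH2O (set 2 + intrinsic 6); this is the baseline alveolar pressure.
Equation of motion (constant flow): PIP = Vt/C + R·V̇ + PEEP.
Vt/C = PIP − R·V̇ − PEEP = 29.7 − 14.629 − 8 = 7.071 cmH2O.
Vt = C × 7.071 = 63.4 × 7.071 = 448.3 mL.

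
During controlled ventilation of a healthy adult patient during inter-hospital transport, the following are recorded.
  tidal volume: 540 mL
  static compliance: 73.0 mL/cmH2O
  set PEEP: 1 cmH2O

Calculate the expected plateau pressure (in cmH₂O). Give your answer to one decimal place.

Pplat = PEEP + Vt / Cstat = 1 + 540 / 73.0 = 1 + 7.397 = 8.397 cmH2O.

8.4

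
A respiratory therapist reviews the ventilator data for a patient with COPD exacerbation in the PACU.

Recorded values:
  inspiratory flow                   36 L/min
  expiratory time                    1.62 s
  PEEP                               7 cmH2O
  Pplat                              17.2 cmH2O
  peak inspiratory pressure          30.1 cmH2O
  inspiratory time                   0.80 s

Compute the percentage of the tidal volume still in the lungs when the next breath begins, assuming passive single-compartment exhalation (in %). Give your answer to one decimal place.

Flow: 36 L/min ÷ 60 = 0.6 L/s.
Vt = flow × Ti = 0.6 L/s × 0.80 s × 1000 mL/L = 480.0 mL.
R = (PIP − Pplat)/V̇ = (30.1 − 17.2) / 0.6 = 12.9/0.6 = 21.5 cmH2O·s/L.
C = Vt/(Pplat − PEEP) = 480.0 / (17.2 − 7) = 480.0/10.2 = 47.059 mL/cmH2O.
τ = R × C = 21.5 × 0.04706 L/cmH2O = 1.012 s.
Fraction remaining at end-expiration = e^(−Te/τ) = e^(−1.62/1.012) = 0.2017 → 20.17%.

20.2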